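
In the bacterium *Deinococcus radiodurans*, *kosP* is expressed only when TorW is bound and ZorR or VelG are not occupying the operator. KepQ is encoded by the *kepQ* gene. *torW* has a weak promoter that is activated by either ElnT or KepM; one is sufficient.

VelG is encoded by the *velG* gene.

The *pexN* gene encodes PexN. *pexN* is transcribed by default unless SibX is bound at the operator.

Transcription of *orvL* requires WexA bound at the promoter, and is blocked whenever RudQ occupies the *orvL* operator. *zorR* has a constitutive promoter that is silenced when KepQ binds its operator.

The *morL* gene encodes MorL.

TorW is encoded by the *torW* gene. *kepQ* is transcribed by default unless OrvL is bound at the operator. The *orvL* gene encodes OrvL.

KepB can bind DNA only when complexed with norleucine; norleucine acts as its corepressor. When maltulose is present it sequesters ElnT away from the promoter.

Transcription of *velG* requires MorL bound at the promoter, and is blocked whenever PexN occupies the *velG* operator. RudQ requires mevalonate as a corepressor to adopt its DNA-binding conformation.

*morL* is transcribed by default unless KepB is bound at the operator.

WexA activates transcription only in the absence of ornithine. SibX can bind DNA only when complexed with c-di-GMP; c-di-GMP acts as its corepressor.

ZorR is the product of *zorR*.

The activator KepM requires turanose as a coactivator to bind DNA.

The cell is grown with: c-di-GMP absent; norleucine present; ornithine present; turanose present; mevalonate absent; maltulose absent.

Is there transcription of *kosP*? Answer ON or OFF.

Ornithine is present, so WexA is inactive.
Mevalonate is absent, so RudQ is inactive.
Required activator WexA is absent, so *orvL* is not transcribed.
So OrvL is not produced.
With no repressor bound, *kepQ* is transcribed.
So KepQ is produced and active.
With repressor KepQ bound, *zorR* is not transcribed.
So ZorR is not produced.
c-di-GMP is absent, so SibX is inactive.
With no repressor bound, *pexN* is transcribed.
So PexN is produced and active.
Norleucine is present, so KepB is active.
With repressor KepB bound, *morL* is not transcribed.
So MorL is not produced.
With repressor PexN bound, *velG* is not transcribed.
So VelG is not produced.
Maltulose is absent, so ElnT is active.
Turanose is present, so KepM is active.
Activator ElnT is present, so *torW* is transcribed.
So TorW is produced and active.
No repressor is bound and TorW is active, so *kosP* is transcribed.

ON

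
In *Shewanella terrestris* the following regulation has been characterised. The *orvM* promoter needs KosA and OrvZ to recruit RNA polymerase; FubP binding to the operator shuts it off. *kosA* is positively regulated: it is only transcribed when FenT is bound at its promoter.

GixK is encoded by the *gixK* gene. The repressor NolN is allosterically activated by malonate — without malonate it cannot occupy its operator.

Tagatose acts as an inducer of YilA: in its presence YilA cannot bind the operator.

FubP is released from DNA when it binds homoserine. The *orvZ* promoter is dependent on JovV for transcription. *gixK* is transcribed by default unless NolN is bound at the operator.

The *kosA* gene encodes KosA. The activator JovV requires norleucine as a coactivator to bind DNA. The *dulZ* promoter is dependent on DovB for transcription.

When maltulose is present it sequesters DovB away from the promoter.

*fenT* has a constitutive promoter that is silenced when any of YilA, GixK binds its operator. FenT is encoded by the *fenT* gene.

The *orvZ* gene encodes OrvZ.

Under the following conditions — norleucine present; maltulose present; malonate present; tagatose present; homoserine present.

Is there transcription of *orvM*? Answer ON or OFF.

Tagatose is present, so YilA is inactive.
Malonate is present, so NolN is active.
With repressor NolN bound, *gixK* is not transcribed.
So GixK is not produced.
With no repressor bound, *fenT* is transcribed.
So FenT is produced and active.
No repressor is bound and FenT is active, so *kosA* is transcribed.
So KosA is produced and active.
Norleucine is present, so JovV is active.
No repressor is bound and JovV is active, so *orvZ* is transcribed.
So OrvZ is produced and active.
Homoserine is present, so FubP is inactive.
No repressor is bound and KosA and OrvZ are active, so *orvM* is transcribed.

ON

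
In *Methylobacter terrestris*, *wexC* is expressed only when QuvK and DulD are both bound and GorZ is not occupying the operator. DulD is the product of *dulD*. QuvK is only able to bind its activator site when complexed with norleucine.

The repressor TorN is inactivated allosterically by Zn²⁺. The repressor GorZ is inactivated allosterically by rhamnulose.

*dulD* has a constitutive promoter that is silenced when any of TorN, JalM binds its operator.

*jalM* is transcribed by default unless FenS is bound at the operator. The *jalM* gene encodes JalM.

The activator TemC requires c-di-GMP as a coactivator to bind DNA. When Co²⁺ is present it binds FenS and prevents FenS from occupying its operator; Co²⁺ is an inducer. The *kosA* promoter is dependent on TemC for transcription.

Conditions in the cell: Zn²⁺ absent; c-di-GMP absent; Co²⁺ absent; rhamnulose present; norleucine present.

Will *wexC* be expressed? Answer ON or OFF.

Norleucine is present, so QuvK is active.
Zn²⁺ is absent, so TorN is active.
Co²⁺ is absent, so FenS is active.
With repressor FenS bound, *jalM* is not transcribed.
So JalM is not produced.
With repressor TorN bound, *dulD* is not transcribed.
So DulD is not produced.
Rhamnulose is present, so GorZ is inactive.
Required activator DulD is absent, so *wexC* is not transcribed.

OFF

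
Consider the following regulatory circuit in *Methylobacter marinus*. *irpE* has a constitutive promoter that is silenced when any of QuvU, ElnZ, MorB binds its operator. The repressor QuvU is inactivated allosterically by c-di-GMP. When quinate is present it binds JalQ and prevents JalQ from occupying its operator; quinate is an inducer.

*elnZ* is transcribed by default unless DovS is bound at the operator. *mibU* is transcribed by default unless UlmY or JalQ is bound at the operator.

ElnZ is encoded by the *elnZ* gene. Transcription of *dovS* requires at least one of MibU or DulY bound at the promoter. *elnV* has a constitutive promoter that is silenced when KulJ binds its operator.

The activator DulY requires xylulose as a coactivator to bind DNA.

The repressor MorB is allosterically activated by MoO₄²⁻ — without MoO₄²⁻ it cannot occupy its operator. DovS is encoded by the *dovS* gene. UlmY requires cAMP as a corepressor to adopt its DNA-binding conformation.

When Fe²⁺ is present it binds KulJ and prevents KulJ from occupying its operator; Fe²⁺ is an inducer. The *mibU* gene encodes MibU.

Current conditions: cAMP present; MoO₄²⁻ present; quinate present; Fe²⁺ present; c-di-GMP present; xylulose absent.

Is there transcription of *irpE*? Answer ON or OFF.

OFF

c-di-GMP is present, so QuvU is inactive.
cAMP is present, so UlmY is active.
Quinate is present, so JalQ is inactive.
With repressor UlmY bound, *mibU* is not transcribed.
So MibU is not produced.
Xylulose is absent, so DulY is inactive.
No activator is available at the *dovS* promoter, so *dovS* is not transcribed.
So DovS is not produced.
With no repressor bound, *elnZ* is transcribed.
So ElnZ is produced and active.
MoO₄²⁻ is present, so MorB is active.
With repressor ElnZ bound, *irpE* is not transcribed.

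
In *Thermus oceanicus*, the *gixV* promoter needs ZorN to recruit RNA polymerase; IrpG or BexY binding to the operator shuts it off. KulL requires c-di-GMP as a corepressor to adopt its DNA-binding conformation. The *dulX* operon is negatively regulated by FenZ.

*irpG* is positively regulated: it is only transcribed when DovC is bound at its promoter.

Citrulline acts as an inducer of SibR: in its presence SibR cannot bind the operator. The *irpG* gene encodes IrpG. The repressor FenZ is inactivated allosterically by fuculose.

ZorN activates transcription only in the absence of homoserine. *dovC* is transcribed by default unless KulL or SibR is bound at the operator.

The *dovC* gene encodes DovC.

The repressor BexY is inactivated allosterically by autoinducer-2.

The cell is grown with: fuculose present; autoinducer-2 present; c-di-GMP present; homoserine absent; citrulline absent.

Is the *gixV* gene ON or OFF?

ON

c-di-GMP is present, so KulL is active.
Citrulline is absent, so SibR is active.
With repressor KulL bound, *dovC* is not transcribed.
So DovC is not produced.
Required activator DovC is absent, so *irpG* is not transcribed.
So IrpG is not produced.
Homoserine is absent, so ZorN is active.
Autoinducer-2 is present, so BexY is inactive.
No repressor is bound and ZorN is active, so *gixV* is transcribed.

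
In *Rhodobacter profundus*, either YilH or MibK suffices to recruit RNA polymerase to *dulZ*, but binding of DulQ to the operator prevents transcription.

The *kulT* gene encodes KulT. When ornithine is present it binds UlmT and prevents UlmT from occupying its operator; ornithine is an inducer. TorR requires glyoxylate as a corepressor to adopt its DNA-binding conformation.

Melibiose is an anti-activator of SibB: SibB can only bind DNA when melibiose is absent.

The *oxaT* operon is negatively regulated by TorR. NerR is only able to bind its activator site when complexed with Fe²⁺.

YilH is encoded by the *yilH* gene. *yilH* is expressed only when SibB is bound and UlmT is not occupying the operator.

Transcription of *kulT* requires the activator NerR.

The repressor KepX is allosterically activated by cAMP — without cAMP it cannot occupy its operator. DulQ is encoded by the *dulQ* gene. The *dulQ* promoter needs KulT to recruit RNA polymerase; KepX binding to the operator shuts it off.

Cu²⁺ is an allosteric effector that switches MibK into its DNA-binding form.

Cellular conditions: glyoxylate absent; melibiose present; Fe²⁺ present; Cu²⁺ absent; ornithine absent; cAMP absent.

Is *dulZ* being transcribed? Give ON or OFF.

Fe²⁺ is present, so NerR is active.
No repressor is bound and NerR is active, so *kulT* is transcribed.
So KulT is produced and active.
cAMP is absent, so KepX is inactive.
No repressor is bound and KulT is active, so *dulQ* is transcribed.
So DulQ is produced and active.
Ornithine is absent, so UlmT is active.
Melibiose is present, so SibB is inactive.
With repressor UlmT bound, *yilH* is not transcribed.
So YilH is not produced.
Cu²⁺ is absent, so MibK is inactive.
With repressor DulQ bound, *dulZ* is not transcribed.

OFF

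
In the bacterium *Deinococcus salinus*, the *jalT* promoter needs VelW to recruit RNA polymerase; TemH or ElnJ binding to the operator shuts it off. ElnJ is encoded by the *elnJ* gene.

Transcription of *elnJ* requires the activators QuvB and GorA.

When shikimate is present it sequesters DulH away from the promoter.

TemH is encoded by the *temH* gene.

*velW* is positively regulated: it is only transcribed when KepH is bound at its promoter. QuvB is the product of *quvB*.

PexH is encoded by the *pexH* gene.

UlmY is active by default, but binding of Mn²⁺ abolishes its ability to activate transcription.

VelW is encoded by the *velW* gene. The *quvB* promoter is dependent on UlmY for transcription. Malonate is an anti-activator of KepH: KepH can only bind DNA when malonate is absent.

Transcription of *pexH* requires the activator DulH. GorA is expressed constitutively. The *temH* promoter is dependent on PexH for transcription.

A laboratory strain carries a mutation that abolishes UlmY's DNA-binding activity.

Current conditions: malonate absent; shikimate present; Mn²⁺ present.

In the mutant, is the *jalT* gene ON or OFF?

Shikimate is present, so DulH is inactive.
Required activator DulH is absent, so *pexH* is not transcribed.
So PexH is not produced.
Required activator PexH is absent, so *temH* is not transcribed.
So TemH is not produced.
Malonate is absent, so KepH is active.
No repressor is bound and KepH is active, so *velW* is transcribed.
So VelW is produced and active.
UlmY is non-functional in this strain, so it has no effect.
Required activator UlmY is absent, so *quvB* is not transcribed.
So QuvB is not produced.
GorA is produced constitutively and is active.
Required activator QuvB is absent, so *elnJ* is not transcribed.
So ElnJ is not produced.
No repressor is bound and VelW is active, so *jalT* is transcribed.

ON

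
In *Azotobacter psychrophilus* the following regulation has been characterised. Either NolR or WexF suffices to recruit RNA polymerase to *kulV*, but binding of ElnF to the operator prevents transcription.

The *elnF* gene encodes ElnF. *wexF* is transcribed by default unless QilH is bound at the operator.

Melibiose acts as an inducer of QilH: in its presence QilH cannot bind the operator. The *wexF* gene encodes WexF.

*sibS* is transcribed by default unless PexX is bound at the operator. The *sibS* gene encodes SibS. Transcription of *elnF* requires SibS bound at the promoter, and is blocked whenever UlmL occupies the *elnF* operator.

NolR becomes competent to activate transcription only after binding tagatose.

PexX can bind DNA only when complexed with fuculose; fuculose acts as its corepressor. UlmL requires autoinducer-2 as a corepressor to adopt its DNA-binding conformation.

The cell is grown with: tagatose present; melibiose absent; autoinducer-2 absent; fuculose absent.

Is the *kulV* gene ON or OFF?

Fuculose is absent, so PexX is inactive.
With no repressor bound, *sibS* is transcribed.
So SibS is produced and active.
Autoinducer-2 is absent, so UlmL is inactive.
No repressor is bound and SibS is active, so *elnF* is transcribed.
So ElnF is produced and active.
Tagatose is present, so NolR is active.
Melibiose is absent, so QilH is active.
With repressor QilH bound, *wexF* is not transcribed.
So WexF is not produced.
With repressor ElnF bound, *kulV* is not transcribed.

OFF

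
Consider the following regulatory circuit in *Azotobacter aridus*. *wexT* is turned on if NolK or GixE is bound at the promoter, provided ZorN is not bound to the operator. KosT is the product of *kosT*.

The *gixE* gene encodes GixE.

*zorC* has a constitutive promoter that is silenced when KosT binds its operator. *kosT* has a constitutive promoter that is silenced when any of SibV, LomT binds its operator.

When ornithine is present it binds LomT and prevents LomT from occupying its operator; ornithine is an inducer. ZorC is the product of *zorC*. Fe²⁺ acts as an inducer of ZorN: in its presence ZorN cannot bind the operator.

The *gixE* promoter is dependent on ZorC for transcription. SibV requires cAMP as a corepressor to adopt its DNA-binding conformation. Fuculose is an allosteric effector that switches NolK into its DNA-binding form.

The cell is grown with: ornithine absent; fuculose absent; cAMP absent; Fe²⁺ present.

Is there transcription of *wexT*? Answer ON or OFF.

ON

Fuculose is absent, so NolK is inactive.
Fe²⁺ is present, so ZorN is inactive.
cAMP is absent, so SibV is inactive.
Ornithine is absent, so LomT is active.
With repressor LomT bound, *kosT* is not transcribed.
So KosT is not produced.
With no repressor bound, *zorC* is transcribed.
So ZorC is produced and active.
No repressor is bound and ZorC is active, so *gixE* is transcribed.
So GixE is produced and active.
Activator GixE is present, so *wexT* is transcribed.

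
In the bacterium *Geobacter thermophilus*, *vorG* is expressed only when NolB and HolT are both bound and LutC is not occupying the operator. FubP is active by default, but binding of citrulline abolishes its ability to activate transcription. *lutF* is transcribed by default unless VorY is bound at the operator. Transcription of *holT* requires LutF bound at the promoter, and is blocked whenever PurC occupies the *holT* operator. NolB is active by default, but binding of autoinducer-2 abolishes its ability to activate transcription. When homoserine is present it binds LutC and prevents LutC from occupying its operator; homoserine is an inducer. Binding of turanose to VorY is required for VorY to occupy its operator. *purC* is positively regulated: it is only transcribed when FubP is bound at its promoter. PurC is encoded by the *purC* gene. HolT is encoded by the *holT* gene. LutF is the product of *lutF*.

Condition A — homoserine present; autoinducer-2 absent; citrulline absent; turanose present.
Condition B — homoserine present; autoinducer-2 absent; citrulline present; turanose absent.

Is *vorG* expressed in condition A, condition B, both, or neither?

Condition A:
Homoserine is present, so LutC is inactive.
Autoinducer-2 is absent, so NolB is active.
Citrulline is absent, so FubP is active.
No repressor is bound and FubP is active, so *purC* is transcribed.
So PurC is produced and active.
Turanose is present, so VorY is active.
With repressor VorY bound, *lutF* is not transcribed.
So LutF is not produced.
With repressor PurC bound, *holT* is not transcribed.
So HolT is not produced.
Required activator HolT is absent, so *vorG* is not transcribed.
→ *vorG* is OFF in A.
Condition B:
Homoserine is present, so LutC is inactive.
Autoinducer-2 is absent, so NolB is active.
Citrulline is present, so FubP is inactive.
Required activator FubP is absent, so *purC* is not transcribed.
So PurC is not produced.
Turanose is absent, so VorY is inactive.
With no repressor bound, *lutF* is transcribed.
So LutF is produced and active.
No repressor is bound and LutF is active, so *holT* is transcribed.
So HolT is produced and active.
No repressor is bound and NolB and HolT are active, so *vorG* is transcribed.
→ *vorG* is ON in B.

B only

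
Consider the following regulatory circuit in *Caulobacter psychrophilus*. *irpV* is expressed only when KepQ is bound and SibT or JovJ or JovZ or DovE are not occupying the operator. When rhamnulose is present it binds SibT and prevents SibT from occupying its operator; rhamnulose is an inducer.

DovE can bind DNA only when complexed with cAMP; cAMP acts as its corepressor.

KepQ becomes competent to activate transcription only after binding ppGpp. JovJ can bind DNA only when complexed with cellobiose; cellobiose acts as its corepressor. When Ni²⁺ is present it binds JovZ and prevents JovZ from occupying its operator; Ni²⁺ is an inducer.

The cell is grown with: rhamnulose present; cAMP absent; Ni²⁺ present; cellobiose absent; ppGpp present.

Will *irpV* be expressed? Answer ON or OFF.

Rhamnulose is present, so SibT is inactive.
Cellobiose is absent, so JovJ is inactive.
ppGpp is present, so KepQ is active.
Ni²⁺ is present, so JovZ is inactive.
cAMP is absent, so DovE is inactive.
No repressor is bound and KepQ is active, so *irpV* is transcribed.

ON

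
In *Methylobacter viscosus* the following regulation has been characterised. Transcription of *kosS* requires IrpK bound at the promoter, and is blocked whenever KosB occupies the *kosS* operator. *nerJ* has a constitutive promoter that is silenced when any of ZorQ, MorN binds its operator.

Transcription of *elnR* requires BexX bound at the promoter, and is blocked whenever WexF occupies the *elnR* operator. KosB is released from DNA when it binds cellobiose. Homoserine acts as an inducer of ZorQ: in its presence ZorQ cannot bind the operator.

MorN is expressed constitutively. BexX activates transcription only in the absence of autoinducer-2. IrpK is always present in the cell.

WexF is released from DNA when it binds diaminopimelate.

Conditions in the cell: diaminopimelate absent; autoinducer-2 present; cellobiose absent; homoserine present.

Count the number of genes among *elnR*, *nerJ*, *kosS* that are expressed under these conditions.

0

Autoinducer-2 is present, so BexX is inactive.
Diaminopimelate is absent, so WexF is active.
With repressor WexF bound, *elnR* is not transcribed.
→ *elnR* is OFF.
Homoserine is present, so ZorQ is inactive.
MorN is produced constitutively and is active.
With repressor MorN bound, *nerJ* is not transcribed.
→ *nerJ* is OFF.
Cellobiose is absent, so KosB is active.
IrpK is produced constitutively and is active.
With repressor KosB bound, *kosS* is not transcribed.
→ *kosS* is OFF.
0 of the 3 genes are transcribed.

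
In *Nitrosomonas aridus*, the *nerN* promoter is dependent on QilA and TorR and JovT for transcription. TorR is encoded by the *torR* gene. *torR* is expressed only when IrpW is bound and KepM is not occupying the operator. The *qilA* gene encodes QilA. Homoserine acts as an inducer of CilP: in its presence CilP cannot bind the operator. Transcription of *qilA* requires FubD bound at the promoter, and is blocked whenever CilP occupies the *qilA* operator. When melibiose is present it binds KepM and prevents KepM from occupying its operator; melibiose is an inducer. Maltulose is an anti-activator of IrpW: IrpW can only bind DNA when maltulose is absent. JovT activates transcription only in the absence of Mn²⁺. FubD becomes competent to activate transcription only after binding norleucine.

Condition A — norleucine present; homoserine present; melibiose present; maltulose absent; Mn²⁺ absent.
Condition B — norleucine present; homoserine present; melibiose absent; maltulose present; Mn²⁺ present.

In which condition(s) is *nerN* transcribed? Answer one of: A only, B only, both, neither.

A only

Condition A:
Norleucine is present, so FubD is active.
Homoserine is present, so CilP is inactive.
No repressor is bound and FubD is active, so *qilA* is transcribed.
So QilA is produced and active.
Melibiose is present, so KepM is inactive.
Maltulose is absent, so IrpW is active.
No repressor is bound and IrpW is active, so *torR* is transcribed.
So TorR is produced and active.
Mn²⁺ is absent, so JovT is active.
No repressor is bound and QilA and TorR and JovT are active, so *nerN* is transcribed.
→ *nerN* is ON in A.
Condition B:
Norleucine is present, so FubD is active.
Homoserine is present, so CilP is inactive.
No repressor is bound and FubD is active, so *qilA* is transcribed.
So QilA is produced and active.
Melibiose is absent, so KepM is active.
Maltulose is present, so IrpW is inactive.
With repressor KepM bound, *torR* is not transcribed.
So TorR is not produced.
Mn²⁺ is present, so JovT is inactive.
Required activator TorR is absent, so *nerN* is not transcribed.
→ *nerN* is OFF in B.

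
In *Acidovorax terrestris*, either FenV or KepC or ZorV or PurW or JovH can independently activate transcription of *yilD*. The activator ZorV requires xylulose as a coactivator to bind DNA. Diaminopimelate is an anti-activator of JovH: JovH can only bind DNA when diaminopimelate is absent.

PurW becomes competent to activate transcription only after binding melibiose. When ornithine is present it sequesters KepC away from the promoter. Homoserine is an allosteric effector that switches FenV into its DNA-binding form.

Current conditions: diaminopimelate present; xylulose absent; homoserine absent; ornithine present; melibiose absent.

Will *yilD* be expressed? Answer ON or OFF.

Homoserine is absent, so FenV is inactive.
Ornithine is present, so KepC is inactive.
Xylulose is absent, so ZorV is inactive.
Melibiose is absent, so PurW is inactive.
Diaminopimelate is present, so JovH is inactive.
No activator is available at the *yilD* promoter, so *yilD* is not transcribed.

OFF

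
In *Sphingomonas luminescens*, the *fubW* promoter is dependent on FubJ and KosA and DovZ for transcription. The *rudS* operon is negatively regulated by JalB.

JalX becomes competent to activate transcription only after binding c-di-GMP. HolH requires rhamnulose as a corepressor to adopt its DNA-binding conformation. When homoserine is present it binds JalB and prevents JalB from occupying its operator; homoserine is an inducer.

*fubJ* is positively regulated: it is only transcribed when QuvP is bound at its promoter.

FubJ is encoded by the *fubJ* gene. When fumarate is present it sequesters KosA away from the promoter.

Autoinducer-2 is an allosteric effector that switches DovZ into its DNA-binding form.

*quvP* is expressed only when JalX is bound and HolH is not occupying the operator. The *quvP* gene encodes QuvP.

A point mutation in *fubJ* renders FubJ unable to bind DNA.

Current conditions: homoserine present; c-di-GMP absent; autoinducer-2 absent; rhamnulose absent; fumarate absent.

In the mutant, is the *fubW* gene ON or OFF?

OFF

FubJ is non-functional in this strain, so it has no effect.
Fumarate is absent, so KosA is active.
Autoinducer-2 is absent, so DovZ is inactive.
Required activator FubJ is absent, so *fubW* is not transcribed.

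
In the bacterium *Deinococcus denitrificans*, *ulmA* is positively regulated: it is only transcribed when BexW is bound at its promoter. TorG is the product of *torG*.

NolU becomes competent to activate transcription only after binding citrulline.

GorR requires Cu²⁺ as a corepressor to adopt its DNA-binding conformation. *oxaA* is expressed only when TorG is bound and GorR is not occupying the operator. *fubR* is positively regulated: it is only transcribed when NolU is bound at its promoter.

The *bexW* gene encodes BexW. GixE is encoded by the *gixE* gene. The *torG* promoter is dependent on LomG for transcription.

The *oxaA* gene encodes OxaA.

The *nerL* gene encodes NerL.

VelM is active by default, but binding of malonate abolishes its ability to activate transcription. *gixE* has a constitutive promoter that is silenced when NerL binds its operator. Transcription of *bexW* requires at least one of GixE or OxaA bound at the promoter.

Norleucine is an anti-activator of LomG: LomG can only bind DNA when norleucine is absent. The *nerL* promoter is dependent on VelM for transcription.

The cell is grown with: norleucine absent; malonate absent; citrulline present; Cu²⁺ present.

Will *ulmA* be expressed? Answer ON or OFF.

Malonate is absent, so VelM is active.
No repressor is bound and VelM is active, so *nerL* is transcribed.
So NerL is produced and active.
With repressor NerL bound, *gixE* is not transcribed.
So GixE is not produced.
Norleucine is absent, so LomG is active.
No repressor is bound and LomG is active, so *torG* is transcribed.
So TorG is produced and active.
Cu²⁺ is present, so GorR is active.
With repressor GorR bound, *oxaA* is not transcribed.
So OxaA is not produced.
No activator is available at the *bexW* promoter, so *bexW* is not transcribed.
So BexW is not produced.
Required activator BexW is absent, so *ulmA* is not transcribed.

OFF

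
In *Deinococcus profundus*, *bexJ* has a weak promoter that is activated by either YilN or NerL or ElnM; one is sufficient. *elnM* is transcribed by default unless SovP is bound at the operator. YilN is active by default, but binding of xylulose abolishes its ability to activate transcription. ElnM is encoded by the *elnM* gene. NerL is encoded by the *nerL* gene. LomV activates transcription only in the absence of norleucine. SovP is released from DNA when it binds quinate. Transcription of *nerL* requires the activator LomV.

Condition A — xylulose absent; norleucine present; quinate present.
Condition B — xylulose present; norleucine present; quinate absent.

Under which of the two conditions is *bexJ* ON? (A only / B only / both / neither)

Condition A:
Xylulose is absent, so YilN is active.
Norleucine is present, so LomV is inactive.
Required activator LomV is absent, so *nerL* is not transcribed.
So NerL is not produced.
Quinate is present, so SovP is inactive.
With no repressor bound, *elnM* is transcribed.
So ElnM is produced and active.
Activator YilN is present, so *bexJ* is transcribed.
→ *bexJ* is ON in A.
Condition B:
Xylulose is present, so YilN is inactive.
Norleucine is present, so LomV is inactive.
Required activator LomV is absent, so *nerL* is not transcribed.
So NerL is not produced.
Quinate is absent, so SovP is active.
With repressor SovP bound, *elnM* is not transcribed.
So ElnM is not produced.
No activator is available at the *bexJ* promoter, so *bexJ* is not transcribed.
→ *bexJ* is OFF in B.

A only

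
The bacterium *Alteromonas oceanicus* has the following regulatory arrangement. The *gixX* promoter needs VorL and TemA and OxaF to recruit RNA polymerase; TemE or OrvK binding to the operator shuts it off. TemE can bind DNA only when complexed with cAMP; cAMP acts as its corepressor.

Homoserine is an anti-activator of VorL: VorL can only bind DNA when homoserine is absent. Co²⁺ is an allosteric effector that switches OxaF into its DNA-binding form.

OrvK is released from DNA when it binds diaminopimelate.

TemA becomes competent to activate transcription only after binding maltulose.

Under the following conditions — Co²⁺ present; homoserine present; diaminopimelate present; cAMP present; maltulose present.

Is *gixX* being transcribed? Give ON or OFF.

OFF

Homoserine is present, so VorL is inactive.
Maltulose is present, so TemA is active.
cAMP is present, so TemE is active.
Diaminopimelate is present, so OrvK is inactive.
Co²⁺ is present, so OxaF is active.
With repressor TemE bound, *gixX* is not transcribed.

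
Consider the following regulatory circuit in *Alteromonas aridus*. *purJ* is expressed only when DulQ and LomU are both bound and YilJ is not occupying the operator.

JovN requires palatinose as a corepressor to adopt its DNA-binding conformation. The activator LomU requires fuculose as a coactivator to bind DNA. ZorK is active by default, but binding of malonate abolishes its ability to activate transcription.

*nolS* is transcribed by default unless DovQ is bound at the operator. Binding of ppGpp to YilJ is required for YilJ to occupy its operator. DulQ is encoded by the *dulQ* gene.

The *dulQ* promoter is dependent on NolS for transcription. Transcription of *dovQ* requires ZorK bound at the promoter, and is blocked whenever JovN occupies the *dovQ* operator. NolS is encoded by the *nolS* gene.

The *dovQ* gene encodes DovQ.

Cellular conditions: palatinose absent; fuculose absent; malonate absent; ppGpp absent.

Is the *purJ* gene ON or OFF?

OFF

Malonate is absent, so ZorK is active.
Palatinose is absent, so JovN is inactive.
No repressor is bound and ZorK is active, so *dovQ* is transcribed.
So DovQ is produced and active.
With repressor DovQ bound, *nolS* is not transcribed.
So NolS is not produced.
Required activator NolS is absent, so *dulQ* is not transcribed.
So DulQ is not produced.
Fuculose is absent, so LomU is inactive.
ppGpp is absent, so YilJ is inactive.
Required activator DulQ is absent, so *purJ* is not transcribed.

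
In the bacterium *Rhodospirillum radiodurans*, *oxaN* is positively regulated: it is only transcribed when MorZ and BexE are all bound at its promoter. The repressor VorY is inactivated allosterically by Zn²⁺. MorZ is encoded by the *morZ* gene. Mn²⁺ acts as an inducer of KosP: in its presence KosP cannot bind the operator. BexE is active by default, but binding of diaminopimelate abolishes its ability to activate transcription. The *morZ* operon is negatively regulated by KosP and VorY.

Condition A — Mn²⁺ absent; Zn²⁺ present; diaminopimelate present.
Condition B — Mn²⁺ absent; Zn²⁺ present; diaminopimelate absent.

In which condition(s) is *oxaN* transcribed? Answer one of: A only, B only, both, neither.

Condition A:
Mn²⁺ is absent, so KosP is active.
Zn²⁺ is present, so VorY is inactive.
With repressor KosP bound, *morZ* is not transcribed.
So MorZ is not produced.
Diaminopimelate is present, so BexE is inactive.
Required activator MorZ is absent, so *oxaN* is not transcribed.
→ *oxaN* is OFF in A.
Condition B:
Mn²⁺ is absent, so KosP is active.
Zn²⁺ is present, so VorY is inactive.
With repressor KosP bound, *morZ* is not transcribed.
So MorZ is not produced.
Diaminopimelate is absent, so BexE is active.
Required activator MorZ is absent, so *oxaN* is not transcribed.
→ *oxaN* is OFF in B.

neither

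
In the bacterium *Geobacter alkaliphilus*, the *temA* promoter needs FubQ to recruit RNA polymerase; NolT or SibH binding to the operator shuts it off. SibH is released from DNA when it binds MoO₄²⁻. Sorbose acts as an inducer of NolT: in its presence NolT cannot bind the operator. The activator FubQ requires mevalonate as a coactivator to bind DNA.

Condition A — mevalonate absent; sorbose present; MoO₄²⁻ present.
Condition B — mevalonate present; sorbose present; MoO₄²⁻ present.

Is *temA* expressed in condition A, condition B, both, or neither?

Condition A:
Mevalonate is absent, so FubQ is inactive.
Sorbose is present, so NolT is inactive.
MoO₄²⁻ is present, so SibH is inactive.
Required activator FubQ is absent, so *temA* is not transcribed.
→ *temA* is OFF in A.
Condition B:
Mevalonate is present, so FubQ is active.
Sorbose is present, so NolT is inactive.
MoO₄²⁻ is present, so SibH is inactive.
No repressor is bound and FubQ is active, so *temA* is transcribed.
→ *temA* is ON in B.

B only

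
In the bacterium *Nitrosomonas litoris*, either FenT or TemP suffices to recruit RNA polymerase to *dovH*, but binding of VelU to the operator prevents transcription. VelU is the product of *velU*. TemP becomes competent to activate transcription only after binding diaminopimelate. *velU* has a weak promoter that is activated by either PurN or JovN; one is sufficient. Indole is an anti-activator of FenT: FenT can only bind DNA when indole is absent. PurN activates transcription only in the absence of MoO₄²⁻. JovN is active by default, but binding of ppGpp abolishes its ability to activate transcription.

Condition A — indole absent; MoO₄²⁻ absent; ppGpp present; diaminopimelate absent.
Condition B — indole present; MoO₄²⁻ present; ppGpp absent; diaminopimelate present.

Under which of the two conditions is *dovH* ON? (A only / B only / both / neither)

neither

Condition A:
Indole is absent, so FenT is active.
MoO₄²⁻ is absent, so PurN is active.
ppGpp is present, so JovN is inactive.
Activator PurN is present, so *velU* is transcribed.
So VelU is produced and active.
Diaminopimelate is absent, so TemP is inactive.
With repressor VelU bound, *dovH* is not transcribed.
→ *dovH* is OFF in A.
Condition B:
Indole is present, so FenT is inactive.
MoO₄²⁻ is present, so PurN is inactive.
ppGpp is absent, so JovN is active.
Activator JovN is present, so *velU* is transcribed.
So VelU is produced and active.
Diaminopimelate is present, so TemP is active.
With repressor VelU bound, *dovH* is not transcribed.
→ *dovH* is OFF in B.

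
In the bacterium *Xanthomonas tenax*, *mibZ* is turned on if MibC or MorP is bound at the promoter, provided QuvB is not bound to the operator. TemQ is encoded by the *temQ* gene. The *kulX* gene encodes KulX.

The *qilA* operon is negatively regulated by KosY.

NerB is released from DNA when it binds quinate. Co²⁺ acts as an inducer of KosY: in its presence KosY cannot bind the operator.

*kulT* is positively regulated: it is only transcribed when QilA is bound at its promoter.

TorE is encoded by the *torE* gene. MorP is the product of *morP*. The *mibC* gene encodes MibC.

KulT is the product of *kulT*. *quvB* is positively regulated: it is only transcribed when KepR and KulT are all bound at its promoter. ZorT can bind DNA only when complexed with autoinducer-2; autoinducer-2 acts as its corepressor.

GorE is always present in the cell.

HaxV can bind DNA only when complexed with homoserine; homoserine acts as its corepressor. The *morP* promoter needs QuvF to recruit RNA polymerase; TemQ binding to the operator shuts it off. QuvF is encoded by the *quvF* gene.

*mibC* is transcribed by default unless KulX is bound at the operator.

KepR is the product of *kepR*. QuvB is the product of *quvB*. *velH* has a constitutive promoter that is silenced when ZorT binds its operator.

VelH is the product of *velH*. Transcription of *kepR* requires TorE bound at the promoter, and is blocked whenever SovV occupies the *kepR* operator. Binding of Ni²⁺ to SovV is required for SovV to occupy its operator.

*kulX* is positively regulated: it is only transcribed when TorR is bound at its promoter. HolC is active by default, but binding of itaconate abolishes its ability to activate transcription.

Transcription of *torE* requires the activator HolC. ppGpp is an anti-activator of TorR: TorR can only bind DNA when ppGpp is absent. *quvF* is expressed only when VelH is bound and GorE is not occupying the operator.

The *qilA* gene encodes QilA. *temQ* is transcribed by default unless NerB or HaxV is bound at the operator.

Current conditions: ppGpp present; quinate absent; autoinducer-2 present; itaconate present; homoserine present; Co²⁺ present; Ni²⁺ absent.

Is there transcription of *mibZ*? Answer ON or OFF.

ON

Itaconate is present, so HolC is inactive.
Required activator HolC is absent, so *torE* is not transcribed.
So TorE is not produced.
Ni²⁺ is absent, so SovV is inactive.
Required activator TorE is absent, so *kepR* is not transcribed.
So KepR is not produced.
Co²⁺ is present, so KosY is inactive.
With no repressor bound, *qilA* is transcribed.
So QilA is produced and active.
No repressor is bound and QilA is active, so *kulT* is transcribed.
So KulT is produced and active.
Required activator KepR is absent, so *quvB* is not transcribed.
So QuvB is not produced.
ppGpp is present, so TorR is inactive.
Required activator TorR is absent, so *kulX* is not transcribed.
So KulX is not produced.
With no repressor bound, *mibC* is transcribed.
So MibC is produced and active.
GorE is produced constitutively and is active.
Autoinducer-2 is present, so ZorT is active.
With repressor ZorT bound, *velH* is not transcribed.
So VelH is not produced.
With repressor GorE bound, *quvF* is not transcribed.
So QuvF is not produced.
Quinate is absent, so NerB is active.
Homoserine is present, so HaxV is active.
With repressor NerB bound, *temQ* is not transcribed.
So TemQ is not produced.
Required activator QuvF is absent, so *morP* is not transcribed.
So MorP is not produced.
Activator MibC is present, so *mibZ* is transcribed.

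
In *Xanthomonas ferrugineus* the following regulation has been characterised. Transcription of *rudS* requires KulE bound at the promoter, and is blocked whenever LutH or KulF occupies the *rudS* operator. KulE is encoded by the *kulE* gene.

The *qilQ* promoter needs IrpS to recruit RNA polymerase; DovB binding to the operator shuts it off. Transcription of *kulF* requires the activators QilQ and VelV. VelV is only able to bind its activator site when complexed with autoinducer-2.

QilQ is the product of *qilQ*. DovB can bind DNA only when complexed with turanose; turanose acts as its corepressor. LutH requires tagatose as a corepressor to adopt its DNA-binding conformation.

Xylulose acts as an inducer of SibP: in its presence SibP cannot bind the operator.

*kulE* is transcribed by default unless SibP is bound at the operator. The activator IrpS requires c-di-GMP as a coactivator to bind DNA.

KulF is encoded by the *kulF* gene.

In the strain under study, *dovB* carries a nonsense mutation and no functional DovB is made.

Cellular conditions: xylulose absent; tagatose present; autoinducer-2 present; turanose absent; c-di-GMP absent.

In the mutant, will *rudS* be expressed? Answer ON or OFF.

OFF

Xylulose is absent, so SibP is active.
With repressor SibP bound, *kulE* is not transcribed.
So KulE is not produced.
Tagatose is present, so LutH is active.
DovB is non-functional in this strain, so it has no effect.
c-di-GMP is absent, so IrpS is inactive.
Required activator IrpS is absent, so *qilQ* is not transcribed.
So QilQ is not produced.
Autoinducer-2 is present, so VelV is active.
Required activator QilQ is absent, so *kulF* is not transcribed.
So KulF is not produced.
With repressor LutH bound, *rudS* is not transcribed.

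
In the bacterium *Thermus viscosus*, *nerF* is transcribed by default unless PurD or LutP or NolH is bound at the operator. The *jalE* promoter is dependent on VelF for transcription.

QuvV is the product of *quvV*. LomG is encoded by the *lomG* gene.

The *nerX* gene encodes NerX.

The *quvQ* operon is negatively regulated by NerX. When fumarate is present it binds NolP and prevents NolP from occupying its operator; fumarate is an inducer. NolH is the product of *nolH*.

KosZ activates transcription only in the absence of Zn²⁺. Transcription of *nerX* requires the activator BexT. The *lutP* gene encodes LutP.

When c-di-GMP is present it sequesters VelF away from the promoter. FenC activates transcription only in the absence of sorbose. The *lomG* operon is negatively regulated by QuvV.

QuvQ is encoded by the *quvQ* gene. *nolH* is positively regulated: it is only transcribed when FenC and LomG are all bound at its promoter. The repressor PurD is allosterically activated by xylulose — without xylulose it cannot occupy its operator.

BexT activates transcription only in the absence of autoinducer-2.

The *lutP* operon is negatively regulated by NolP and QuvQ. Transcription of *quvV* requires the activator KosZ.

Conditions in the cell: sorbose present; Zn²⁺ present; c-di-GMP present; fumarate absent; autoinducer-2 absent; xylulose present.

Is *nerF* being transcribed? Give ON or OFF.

OFF

Xylulose is present, so PurD is active.
Fumarate is absent, so NolP is active.
Autoinducer-2 is absent, so BexT is active.
No repressor is bound and BexT is active, so *nerX* is transcribed.
So NerX is produced and active.
With repressor NerX bound, *quvQ* is not transcribed.
So QuvQ is not produced.
With repressor NolP bound, *lutP* is not transcribed.
So LutP is not produced.
Sorbose is present, so FenC is inactive.
Zn²⁺ is present, so KosZ is inactive.
Required activator KosZ is absent, so *quvV* is not transcribed.
So QuvV is not produced.
With no repressor bound, *lomG* is transcribed.
So LomG is produced and active.
Required activator FenC is absent, so *nolH* is not transcribed.
So NolH is not produced.
With repressor PurD bound, *nerF* is not transcribed.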